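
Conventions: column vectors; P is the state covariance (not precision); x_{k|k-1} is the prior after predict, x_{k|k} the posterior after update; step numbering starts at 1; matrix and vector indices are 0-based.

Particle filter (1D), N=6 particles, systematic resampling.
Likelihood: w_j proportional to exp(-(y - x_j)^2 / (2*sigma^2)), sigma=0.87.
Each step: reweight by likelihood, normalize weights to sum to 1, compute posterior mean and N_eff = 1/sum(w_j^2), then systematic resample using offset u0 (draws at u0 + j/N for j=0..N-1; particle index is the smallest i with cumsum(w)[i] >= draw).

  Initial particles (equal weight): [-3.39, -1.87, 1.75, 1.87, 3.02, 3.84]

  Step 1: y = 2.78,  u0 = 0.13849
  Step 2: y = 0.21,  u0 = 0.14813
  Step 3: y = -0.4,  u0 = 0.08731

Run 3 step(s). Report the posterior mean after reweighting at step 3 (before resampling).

step 1: w=[0.0000, 0.0000, 0.1974, 0.2302, 0.3830, 0.1894]  mean=2.6599  Neff=3.6428  idx=[2, 3, 4, 4, 4, 5]
step 2: w=[0.5392, 0.4184, 0.0140, 0.0140, 0.0140, 0.0004]  mean=1.8545  Neff=2.1446  idx=[0, 0, 0, 1, 1, 3]
step 3: w=[0.2263, 0.2263, 0.2263, 0.1594, 0.1594, 0.0021]  mean=1.7910  Neff=4.8893  idx=[0, 1, 1, 2, 3, 4]

post_mean = 1.7910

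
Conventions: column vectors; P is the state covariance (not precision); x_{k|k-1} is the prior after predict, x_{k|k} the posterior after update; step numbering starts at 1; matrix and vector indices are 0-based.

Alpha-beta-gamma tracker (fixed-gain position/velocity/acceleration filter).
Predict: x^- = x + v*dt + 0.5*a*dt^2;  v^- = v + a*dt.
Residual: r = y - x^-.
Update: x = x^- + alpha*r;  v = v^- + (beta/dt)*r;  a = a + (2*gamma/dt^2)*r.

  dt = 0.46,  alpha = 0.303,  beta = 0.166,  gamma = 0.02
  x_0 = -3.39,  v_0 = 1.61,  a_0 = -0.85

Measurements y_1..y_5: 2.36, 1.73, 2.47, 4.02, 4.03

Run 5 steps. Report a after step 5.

step 1: x_pred=-2.7393  r=5.0993  x^+=-1.1942  v^+=3.0592  a^+=0.1140
step 2: x_pred=0.2251  r=1.5049  x^+=0.6811  v^+=3.6547  a^+=0.3984
step 3: x_pred=2.4044  r=0.0656  x^+=2.4243  v^+=3.8617  a^+=0.4109
step 4: x_pred=4.2441  r=-0.2241  x^+=4.1762  v^+=3.9698  a^+=0.3685
step 5: x_pred=6.0413  r=-2.0113  x^+=5.4319  v^+=3.4135  a^+=-0.0117

a_post = -0.0117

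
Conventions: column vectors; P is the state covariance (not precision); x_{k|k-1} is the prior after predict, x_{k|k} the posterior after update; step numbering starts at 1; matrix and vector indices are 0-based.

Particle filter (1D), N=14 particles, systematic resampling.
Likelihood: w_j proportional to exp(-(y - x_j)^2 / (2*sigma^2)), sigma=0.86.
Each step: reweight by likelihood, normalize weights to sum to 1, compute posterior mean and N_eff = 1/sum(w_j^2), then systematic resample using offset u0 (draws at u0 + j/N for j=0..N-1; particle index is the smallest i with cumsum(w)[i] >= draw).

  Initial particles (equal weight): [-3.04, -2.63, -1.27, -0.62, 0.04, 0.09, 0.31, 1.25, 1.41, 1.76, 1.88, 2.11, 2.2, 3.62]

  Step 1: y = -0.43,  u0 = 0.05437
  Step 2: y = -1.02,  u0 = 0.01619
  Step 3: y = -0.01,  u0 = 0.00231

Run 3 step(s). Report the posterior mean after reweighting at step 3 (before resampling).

step 1: w=[0.0023, 0.0087, 0.1421, 0.2235, 0.1972, 0.1907, 0.1581, 0.0340, 0.0232, 0.0089, 0.0062, 0.0029, 0.0021, 0.0000]  mean=-0.1613  Neff=5.8037  idx=[2, 2, 3, 3, 3, 4, 4, 4, 5, 5, 6, 6, 6, 9]
step 2: w=[0.1230, 0.1230, 0.1151, 0.1151, 0.1151, 0.0600, 0.0600, 0.0600, 0.0558, 0.0558, 0.0388, 0.0388, 0.0388, 0.0007]  mean=-0.4719  Neff=10.9230  idx=[0, 0, 1, 1, 2, 3, 3, 4, 4, 6, 7, 8, 9, 11]
step 3: w=[0.0336, 0.0336, 0.0336, 0.0336, 0.0764, 0.0764, 0.0764, 0.0764, 0.0764, 0.0981, 0.0981, 0.0976, 0.0976, 0.0917]  mean=-0.3539  Neff=12.4239  idx=[0, 2, 4, 5, 6, 6, 7, 8, 9, 10, 11, 11, 12, 13]

post_mean = -0.3539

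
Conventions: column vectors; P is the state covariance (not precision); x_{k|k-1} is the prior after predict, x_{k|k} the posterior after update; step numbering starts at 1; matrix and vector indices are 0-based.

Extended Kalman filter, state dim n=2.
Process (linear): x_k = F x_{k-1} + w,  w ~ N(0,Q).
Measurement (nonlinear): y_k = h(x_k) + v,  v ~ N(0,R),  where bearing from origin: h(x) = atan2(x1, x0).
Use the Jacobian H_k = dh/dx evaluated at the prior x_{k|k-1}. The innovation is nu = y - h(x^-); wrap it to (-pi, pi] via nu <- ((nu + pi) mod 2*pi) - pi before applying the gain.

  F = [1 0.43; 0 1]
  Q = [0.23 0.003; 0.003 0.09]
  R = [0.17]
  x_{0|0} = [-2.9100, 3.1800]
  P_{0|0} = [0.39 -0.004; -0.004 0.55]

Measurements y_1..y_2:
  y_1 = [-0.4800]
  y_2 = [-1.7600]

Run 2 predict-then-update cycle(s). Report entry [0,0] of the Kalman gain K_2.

K[0,0] = -0.6495

step 1: x^-=[-1.5426, 3.1800]  P^-=[0.7183 0.2355; 0.2355 0.6400]  H_jac=[-0.2546 -0.1235]  S=[0.2411]  K=[-0.8789; -0.5764]  nu=[-2.5024]  x^+=[0.6569, 4.6225]  P^+=[0.5320 0.1133; 0.1133 0.5599]
step 2: x^-=[2.6446, 4.6225]  P^-=[0.9630 0.3571; 0.3571 0.6499]  H_jac=[-0.1630 0.0932]  S=[0.1904]  K=[-0.6495; 0.0126]  nu=[-2.8111]  x^+=[4.4705, 4.5871]  P^+=[0.8827 0.3587; 0.3587 0.6499]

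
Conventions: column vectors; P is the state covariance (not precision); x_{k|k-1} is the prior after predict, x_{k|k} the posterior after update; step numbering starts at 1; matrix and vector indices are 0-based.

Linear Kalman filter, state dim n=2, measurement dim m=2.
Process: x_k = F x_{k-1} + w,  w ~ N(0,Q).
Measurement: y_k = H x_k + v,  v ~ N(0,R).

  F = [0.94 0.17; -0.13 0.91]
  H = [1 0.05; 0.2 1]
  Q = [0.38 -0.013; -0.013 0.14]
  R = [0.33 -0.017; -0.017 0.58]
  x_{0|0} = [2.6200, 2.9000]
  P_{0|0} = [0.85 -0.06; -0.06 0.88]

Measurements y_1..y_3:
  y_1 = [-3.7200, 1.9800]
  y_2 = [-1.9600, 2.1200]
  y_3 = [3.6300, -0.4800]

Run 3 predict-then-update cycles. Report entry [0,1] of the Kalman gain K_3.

K[0,1] = 0.0310

step 1: x^-=[2.9558, 2.2984]  P^-=[1.1373 -0.0307; -0.0307 0.8973]  S=[1.4665 0.2243; 0.2243 1.5105]  K=[0.7721 0.0156; -0.0825 0.6022]  nu=[-6.7907, -0.9096]  x^+=[-2.3015, 2.3107]  P^+=[0.2573 -0.0555; -0.0555 0.3618]
step 2: x^-=[-1.7706, 2.4019]  P^-=[0.6001 -0.0348; -0.0348 0.4571]  S=[0.9277 0.0908; 0.0908 1.0472]  K=[0.6424 0.0257; -0.0554 0.4347]  nu=[-0.3095, 0.0722]  x^+=[-1.9676, 2.4504]  P^+=[0.2135 -0.0387; -0.0387 0.2608]
step 3: x^-=[-1.4330, 2.4857]  P^-=[0.5638 -0.0310; -0.0310 0.3687]  S=[0.8916 0.0829; 0.0829 0.9589]  K=[0.6277 0.0310; -0.0496 0.3824]  nu=[4.9387, -2.6791]  x^+=[1.5840, 1.2162]  P^+=[0.2083 -0.0344; -0.0344 0.2295]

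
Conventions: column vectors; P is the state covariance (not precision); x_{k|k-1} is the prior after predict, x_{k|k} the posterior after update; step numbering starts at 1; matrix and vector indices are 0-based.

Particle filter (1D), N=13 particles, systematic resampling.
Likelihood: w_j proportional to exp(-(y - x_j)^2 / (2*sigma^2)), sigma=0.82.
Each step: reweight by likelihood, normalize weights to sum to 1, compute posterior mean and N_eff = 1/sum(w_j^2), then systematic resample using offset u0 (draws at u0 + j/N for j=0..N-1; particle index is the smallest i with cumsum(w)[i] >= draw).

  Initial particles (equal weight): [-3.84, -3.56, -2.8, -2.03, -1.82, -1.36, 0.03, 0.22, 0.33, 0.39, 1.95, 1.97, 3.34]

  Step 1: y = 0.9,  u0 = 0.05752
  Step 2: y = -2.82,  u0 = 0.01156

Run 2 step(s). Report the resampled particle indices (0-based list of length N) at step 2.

step 1: w=[0.0000, 0.0000, 0.0000, 0.0004, 0.0011, 0.0059, 0.1501, 0.1868, 0.2069, 0.2171, 0.1161, 0.1125, 0.0031]  mean=0.6460  Neff=5.7626  idx=[6, 6, 7, 7, 8, 8, 8, 9, 9, 9, 10, 11, 11]
step 2: w=[0.2353, 0.2353, 0.1024, 0.1024, 0.0617, 0.0617, 0.0617, 0.0465, 0.0465, 0.0465, 0.0000, 0.0000, 0.0000]  mean=0.1747  Neff=6.6830  idx=[0, 0, 0, 1, 1, 1, 2, 2, 3, 4, 5, 6, 8]

resampled_idx = [0, 0, 0, 1, 1, 1, 2, 2, 3, 4, 5, 6, 8]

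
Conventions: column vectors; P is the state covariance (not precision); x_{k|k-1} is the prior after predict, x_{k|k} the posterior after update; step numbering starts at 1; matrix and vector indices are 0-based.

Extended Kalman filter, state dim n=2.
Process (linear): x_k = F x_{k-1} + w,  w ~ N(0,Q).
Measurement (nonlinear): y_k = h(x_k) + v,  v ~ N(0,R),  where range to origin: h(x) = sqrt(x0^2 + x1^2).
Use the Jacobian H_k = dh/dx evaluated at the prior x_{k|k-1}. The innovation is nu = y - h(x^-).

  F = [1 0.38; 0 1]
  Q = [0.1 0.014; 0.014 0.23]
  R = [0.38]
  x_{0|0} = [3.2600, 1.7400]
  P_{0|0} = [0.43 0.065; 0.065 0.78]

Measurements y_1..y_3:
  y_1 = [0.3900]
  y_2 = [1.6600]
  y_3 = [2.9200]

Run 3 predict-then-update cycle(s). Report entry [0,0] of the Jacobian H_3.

H_jac[0,0] = 0.9727

step 1: x^-=[3.9212, 1.7400]  P^-=[0.6920 0.3754; 0.3754 1.0100]  H_jac=[0.9140 0.4056]  S=[1.4027]  K=[0.5595; 0.5367]  nu=[-3.8999]  x^+=[1.7392, -0.3530]  P^+=[0.2529 -0.0458; -0.0458 0.6060]
step 2: x^-=[1.6050, -0.3530]  P^-=[0.4056 0.1985; 0.1985 0.8360]  H_jac=[0.9767 -0.2148]  S=[0.7222]  K=[0.4895; 0.0198]  nu=[0.0166]  x^+=[1.6132, -0.3527]  P^+=[0.2326 0.1915; 0.1915 0.8357]
step 3: x^-=[1.4792, -0.3527]  P^-=[0.5988 0.5231; 0.5231 1.0657]  H_jac=[0.9727 -0.2319]  S=[0.7679]  K=[0.6005; 0.3407]  nu=[1.3994]  x^+=[2.3195, 0.1241]  P^+=[0.3218 0.3659; 0.3659 0.9766]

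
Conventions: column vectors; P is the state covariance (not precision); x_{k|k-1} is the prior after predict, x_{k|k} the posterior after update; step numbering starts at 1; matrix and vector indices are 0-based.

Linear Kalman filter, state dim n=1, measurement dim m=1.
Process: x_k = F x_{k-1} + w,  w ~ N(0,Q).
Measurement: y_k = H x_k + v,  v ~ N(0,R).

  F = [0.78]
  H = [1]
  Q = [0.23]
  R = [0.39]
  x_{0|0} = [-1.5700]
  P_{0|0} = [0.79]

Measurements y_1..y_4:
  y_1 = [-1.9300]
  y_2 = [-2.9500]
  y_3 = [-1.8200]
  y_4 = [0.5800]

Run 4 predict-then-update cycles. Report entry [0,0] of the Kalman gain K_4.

step 1: x^-=[-1.2246]  P^-=[0.7106]  S=[1.1006]  K=[0.6457]  nu=[-0.7054]  x^+=[-1.6800]  P^+=[0.2518]
step 2: x^-=[-1.3104]  P^-=[0.3832]  S=[0.7732]  K=[0.4956]  nu=[-1.6396]  x^+=[-2.1230]  P^+=[0.1933]
step 3: x^-=[-1.6559]  P^-=[0.3476]  S=[0.7376]  K=[0.4713]  nu=[-0.1641]  x^+=[-1.7333]  P^+=[0.1838]
step 4: x^-=[-1.3519]  P^-=[0.3418]  S=[0.7318]  K=[0.4671]  nu=[1.9319]  x^+=[-0.4496]  P^+=[0.1822]

K[0,0] = 0.4671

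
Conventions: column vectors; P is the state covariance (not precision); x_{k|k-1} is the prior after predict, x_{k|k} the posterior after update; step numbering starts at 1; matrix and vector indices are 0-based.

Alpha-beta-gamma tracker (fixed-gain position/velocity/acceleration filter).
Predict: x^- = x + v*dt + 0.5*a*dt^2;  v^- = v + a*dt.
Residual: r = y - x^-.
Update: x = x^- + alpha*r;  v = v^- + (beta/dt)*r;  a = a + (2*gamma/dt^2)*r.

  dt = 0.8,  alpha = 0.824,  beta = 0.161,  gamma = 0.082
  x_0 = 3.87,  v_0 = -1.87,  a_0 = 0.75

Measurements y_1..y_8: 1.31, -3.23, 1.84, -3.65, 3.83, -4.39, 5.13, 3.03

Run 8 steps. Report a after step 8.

step 1: x_pred=2.6140  r=-1.3040  x^+=1.5395  v^+=-1.5324  a^+=0.4159
step 2: x_pred=0.4466  r=-3.6766  x^+=-2.5829  v^+=-1.9397  a^+=-0.5263
step 3: x_pred=-4.3031  r=6.1431  x^+=0.7588  v^+=-1.1244  a^+=1.0479
step 4: x_pred=0.1946  r=-3.8446  x^+=-2.9733  v^+=-1.0598  a^+=0.0627
step 5: x_pred=-3.8012  r=7.6312  x^+=2.4869  v^+=0.5261  a^+=2.0182
step 6: x_pred=3.5536  r=-7.9436  x^+=-2.9919  v^+=0.5420  a^+=-0.0174
step 7: x_pred=-2.5639  r=7.6939  x^+=3.7759  v^+=2.0765  a^+=1.9542
step 8: x_pred=6.0624  r=-3.0324  x^+=3.5637  v^+=3.0296  a^+=1.1771

a_post = 1.1771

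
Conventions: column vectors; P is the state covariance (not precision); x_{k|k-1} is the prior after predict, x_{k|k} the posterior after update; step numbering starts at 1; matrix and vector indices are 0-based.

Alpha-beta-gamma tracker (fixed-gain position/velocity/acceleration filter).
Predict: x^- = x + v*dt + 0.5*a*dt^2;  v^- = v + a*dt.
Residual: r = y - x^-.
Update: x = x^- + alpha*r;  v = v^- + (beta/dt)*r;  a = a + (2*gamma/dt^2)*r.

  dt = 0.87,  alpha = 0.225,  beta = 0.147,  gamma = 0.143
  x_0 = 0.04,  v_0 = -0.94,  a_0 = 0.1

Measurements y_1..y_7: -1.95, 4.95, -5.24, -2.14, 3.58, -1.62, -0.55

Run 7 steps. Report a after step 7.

a_post = -1.3395

step 1: x_pred=-0.7400  r=-1.2100  x^+=-1.0122  v^+=-1.0575  a^+=-0.3572
step 2: x_pred=-2.0674  r=7.0174  x^+=-0.4885  v^+=-0.1825  a^+=2.2943
step 3: x_pred=0.2210  r=-5.4610  x^+=-1.0077  v^+=0.8908  a^+=0.2309
step 4: x_pred=-0.1453  r=-1.9947  x^+=-0.5941  v^+=0.7546  a^+=-0.5228
step 5: x_pred=-0.1355  r=3.7155  x^+=0.7005  v^+=0.9276  a^+=0.8811
step 6: x_pred=1.8409  r=-3.4609  x^+=1.0622  v^+=1.1093  a^+=-0.4267
step 7: x_pred=1.8659  r=-2.4159  x^+=1.3223  v^+=0.3299  a^+=-1.3395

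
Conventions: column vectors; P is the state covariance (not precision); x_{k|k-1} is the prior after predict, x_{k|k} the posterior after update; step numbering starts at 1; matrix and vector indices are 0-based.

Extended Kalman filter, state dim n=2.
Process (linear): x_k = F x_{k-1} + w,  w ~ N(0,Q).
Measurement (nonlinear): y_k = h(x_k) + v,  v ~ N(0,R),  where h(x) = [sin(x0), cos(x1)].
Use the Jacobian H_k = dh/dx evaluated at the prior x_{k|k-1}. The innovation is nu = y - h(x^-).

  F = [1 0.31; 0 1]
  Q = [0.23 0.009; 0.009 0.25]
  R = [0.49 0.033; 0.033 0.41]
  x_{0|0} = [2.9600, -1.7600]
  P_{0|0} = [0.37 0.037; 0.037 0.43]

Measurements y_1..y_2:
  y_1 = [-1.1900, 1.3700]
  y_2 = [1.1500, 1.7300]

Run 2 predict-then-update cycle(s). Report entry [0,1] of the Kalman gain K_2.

K[0,1] = 0.0857

step 1: x^-=[2.4144, -1.7600]  P^-=[0.6643 0.1793; 0.1793 0.6800]  H_jac=[-0.7470 0.0000; 0.0000 0.9822]  S=[0.8607 -0.0986; -0.0986 1.0659]  K=[-0.5636 0.1131; -0.0848 0.6187]  nu=[-1.8548, 1.5581]  x^+=[3.6359, -0.6388]  P^+=[0.3647 0.0283; 0.0283 0.2554]
step 2: x^-=[3.4379, -0.6388]  P^-=[0.6368 0.1165; 0.1165 0.5054]  H_jac=[-0.9564 0.0000; 0.0000 0.5962]  S=[1.0725 -0.0334; -0.0334 0.5897]  K=[-0.5652 0.0857; -0.0881 0.5060]  nu=[1.4420, 0.9272]  x^+=[2.7024, -0.2966]  P^+=[0.2866 0.0277; 0.0277 0.3431]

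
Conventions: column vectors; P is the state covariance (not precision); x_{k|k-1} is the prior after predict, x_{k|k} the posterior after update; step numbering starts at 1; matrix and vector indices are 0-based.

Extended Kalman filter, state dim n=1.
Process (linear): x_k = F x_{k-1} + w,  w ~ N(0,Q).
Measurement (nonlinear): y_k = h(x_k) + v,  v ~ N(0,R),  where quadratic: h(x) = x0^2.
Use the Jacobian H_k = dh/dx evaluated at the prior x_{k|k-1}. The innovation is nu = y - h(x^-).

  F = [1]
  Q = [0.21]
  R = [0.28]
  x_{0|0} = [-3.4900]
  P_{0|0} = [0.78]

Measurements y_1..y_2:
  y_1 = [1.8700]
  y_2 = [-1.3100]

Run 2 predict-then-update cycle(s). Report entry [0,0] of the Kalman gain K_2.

K[0,0] = -0.2292

step 1: x^-=[-3.4900]  P^-=[0.9900]  H_jac=[-6.9800]  S=[48.5132]  K=[-0.1424]  nu=[-10.3101]  x^+=[-2.0214]  P^+=[0.0057]
step 2: x^-=[-2.0214]  P^-=[0.2157]  H_jac=[-4.0429]  S=[3.8058]  K=[-0.2292]  nu=[-5.3962]  x^+=[-0.7849]  P^+=[0.0159]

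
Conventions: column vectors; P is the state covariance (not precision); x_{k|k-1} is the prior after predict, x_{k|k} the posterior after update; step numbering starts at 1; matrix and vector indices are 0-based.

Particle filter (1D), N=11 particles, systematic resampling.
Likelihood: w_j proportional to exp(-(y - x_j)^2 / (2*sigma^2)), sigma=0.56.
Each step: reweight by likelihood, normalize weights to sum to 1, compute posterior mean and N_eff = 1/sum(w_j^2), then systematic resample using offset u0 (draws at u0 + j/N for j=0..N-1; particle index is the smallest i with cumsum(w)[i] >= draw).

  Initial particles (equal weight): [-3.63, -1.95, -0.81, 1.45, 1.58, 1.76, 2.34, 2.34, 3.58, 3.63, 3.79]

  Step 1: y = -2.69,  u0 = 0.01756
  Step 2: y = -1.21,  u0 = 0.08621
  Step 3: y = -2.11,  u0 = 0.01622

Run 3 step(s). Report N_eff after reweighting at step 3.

step 1: w=[0.3672, 0.6274, 0.0054, 0.0000, 0.0000, 0.0000, 0.0000, 0.0000, 0.0000, 0.0000, 0.0000]  mean=-2.5608  Neff=1.8920  idx=[0, 0, 0, 0, 1, 1, 1, 1, 1, 1, 1]
step 2: w=[0.0000, 0.0000, 0.0000, 0.0000, 0.1428, 0.1428, 0.1428, 0.1428, 0.1428, 0.1428, 0.1428]  mean=-1.9502  Neff=7.0017  idx=[4, 5, 5, 6, 7, 7, 8, 9, 9, 10, 10]
step 3: w=[0.0909, 0.0909, 0.0909, 0.0909, 0.0909, 0.0909, 0.0909, 0.0909, 0.0909, 0.0909, 0.0909]  mean=-1.9500  Neff=11.0000  idx=[0, 1, 2, 3, 4, 5, 6, 7, 8, 9, 10]

N_eff = 11.0000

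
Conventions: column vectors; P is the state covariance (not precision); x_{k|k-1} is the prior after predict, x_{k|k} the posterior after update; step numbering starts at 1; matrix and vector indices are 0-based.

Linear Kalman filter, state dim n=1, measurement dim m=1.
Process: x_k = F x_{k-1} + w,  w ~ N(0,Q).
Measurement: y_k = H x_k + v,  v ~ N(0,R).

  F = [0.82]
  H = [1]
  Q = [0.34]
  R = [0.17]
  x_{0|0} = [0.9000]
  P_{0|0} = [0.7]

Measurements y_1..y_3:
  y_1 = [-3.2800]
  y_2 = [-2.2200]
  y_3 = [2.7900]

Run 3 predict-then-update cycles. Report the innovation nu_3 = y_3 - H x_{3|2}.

step 1: x^-=[0.7380]  P^-=[0.8107]  S=[0.9807]  K=[0.8267]  nu=[-4.0180]  x^+=[-2.5835]  P^+=[0.1405]
step 2: x^-=[-2.1185]  P^-=[0.4345]  S=[0.6045]  K=[0.7188]  nu=[-0.1015]  x^+=[-2.1914]  P^+=[0.1222]
step 3: x^-=[-1.7970]  P^-=[0.4222]  S=[0.5922]  K=[0.7129]  nu=[4.5870]  x^+=[1.4732]  P^+=[0.1212]

innov = [4.5870]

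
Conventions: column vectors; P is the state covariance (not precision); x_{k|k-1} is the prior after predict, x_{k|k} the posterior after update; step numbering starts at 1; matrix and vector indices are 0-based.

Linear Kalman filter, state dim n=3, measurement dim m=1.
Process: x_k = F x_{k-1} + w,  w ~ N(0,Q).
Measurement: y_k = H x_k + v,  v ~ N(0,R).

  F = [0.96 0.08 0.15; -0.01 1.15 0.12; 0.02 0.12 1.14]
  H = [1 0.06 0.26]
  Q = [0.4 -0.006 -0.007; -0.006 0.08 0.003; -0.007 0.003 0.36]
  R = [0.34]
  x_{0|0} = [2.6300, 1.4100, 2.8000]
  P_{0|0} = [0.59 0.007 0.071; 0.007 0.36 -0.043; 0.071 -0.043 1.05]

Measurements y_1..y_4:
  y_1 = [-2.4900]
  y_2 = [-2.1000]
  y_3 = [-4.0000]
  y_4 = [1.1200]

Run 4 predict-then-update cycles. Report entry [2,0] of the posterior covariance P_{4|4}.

step 1: x^-=[3.0576, 1.9312, 3.4138]  P^-=[0.9902 0.0483 0.2614; 0.0483 0.5591 0.1387; 0.2614 0.1387 1.7215]  S=[1.5946]  K=[0.6654; 0.0740; 0.4498]  nu=[-6.5511]  x^+=[-1.3014, 1.4467, 0.4670]  P^+=[0.2842 -0.0302 -0.2159; -0.0302 0.5504 0.0857; -0.2159 0.0857 1.3989]
step 2: x^-=[-1.0636, 1.7327, 0.6799]  P^-=[0.6321 0.0249 0.0118; 0.0249 0.8529 0.3851; 0.0118 0.3851 2.1994]  S=[1.1451]  K=[0.5561; 0.1539; 0.5299]  nu=[-1.3172]  x^+=[-1.7960, 1.5301, -0.0181]  P^+=[0.2781 -0.0731 -0.3256; -0.0731 0.8258 0.2917; -0.3256 0.2917 1.8779]
step 3: x^-=[-1.6045, 1.7754, 0.1270]  P^-=[0.6058 0.0366 -0.0066; 0.0366 1.2821 0.7618; -0.0066 0.7618 2.8771]  S=[1.1697]  K=[0.5184; 0.2664; 0.6730]  nu=[-2.5351]  x^+=[-2.9186, 1.1001, -1.5790]  P^+=[0.2915 -0.1249 -0.4146; -0.1249 1.1991 0.5521; -0.4146 0.5521 2.3473]
step 4: x^-=[-2.9507, 1.1048, -1.7265]  P^-=[0.6038 0.0593 0.0022; 0.0593 1.8559 1.2223; 0.0022 1.2223 3.5595]  S=[1.2375]  K=[0.4913; 0.3947; 0.8089]  nu=[4.4533]  x^+=[-0.7629, 2.8627, 1.8757]  P^+=[0.3052 -0.1806 -0.4896; -0.1806 1.6631 0.8272; -0.4896 0.8272 2.7498]

P_post[2,0] = -0.4896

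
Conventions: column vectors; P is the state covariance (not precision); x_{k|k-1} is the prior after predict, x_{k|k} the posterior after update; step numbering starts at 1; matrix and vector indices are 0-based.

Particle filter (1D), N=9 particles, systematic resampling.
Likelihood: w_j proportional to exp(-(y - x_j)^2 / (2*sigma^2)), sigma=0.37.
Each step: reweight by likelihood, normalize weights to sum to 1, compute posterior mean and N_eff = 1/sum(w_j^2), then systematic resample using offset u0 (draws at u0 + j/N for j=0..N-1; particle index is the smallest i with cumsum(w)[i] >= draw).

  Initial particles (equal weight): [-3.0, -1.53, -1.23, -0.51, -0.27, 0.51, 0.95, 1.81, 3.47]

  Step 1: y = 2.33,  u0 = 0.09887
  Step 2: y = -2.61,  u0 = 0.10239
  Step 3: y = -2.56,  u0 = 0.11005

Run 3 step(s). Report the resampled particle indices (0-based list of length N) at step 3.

step 1: w=[0.0000, 0.0000, 0.0000, 0.0000, 0.0000, 0.0000, 0.0025, 0.9748, 0.0227]  mean=1.8456  Neff=1.0519  idx=[7, 7, 7, 7, 7, 7, 7, 7, 8]
step 2: w=[0.1250, 0.1250, 0.1250, 0.1250, 0.1250, 0.1250, 0.1250, 0.1250, 0.0000]  mean=1.8100  Neff=8.0000  idx=[0, 1, 2, 3, 4, 5, 6, 7, 7]
step 3: w=[0.1111, 0.1111, 0.1111, 0.1111, 0.1111, 0.1111, 0.1111, 0.1111, 0.1111]  mean=1.8100  Neff=9.0000  idx=[0, 1, 2, 3, 4, 5, 6, 7, 8]

resampled_idx = [0, 1, 2, 3, 4, 5, 6, 7, 8]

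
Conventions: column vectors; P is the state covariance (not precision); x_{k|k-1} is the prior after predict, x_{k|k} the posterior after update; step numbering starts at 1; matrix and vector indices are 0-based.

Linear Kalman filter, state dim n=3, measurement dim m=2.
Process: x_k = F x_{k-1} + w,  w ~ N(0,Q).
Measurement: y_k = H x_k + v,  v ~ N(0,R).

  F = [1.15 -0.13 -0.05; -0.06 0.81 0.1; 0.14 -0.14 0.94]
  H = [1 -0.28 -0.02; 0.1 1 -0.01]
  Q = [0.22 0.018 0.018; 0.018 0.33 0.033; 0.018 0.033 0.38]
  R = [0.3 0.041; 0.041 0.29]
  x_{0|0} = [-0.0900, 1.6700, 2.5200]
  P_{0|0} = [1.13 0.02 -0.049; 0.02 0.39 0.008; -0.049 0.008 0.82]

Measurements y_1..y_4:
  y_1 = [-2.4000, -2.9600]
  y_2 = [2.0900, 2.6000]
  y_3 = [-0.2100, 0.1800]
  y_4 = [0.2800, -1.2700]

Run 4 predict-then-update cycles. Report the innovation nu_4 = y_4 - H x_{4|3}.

innov = [0.4012, -1.8368]

step 1: x^-=[-0.4466, 1.6101, 2.1224]  P^-=[1.7228 -0.0926 0.1114; -0.0926 0.5981 0.0669; 0.1114 0.0669 1.1186]  S=[2.1183 -0.0464; -0.0464 0.8854]  K=[0.8274 0.1322; -0.1090 0.6586; 0.0349 0.0773]  nu=[-1.4601, -4.5042]  x^+=[-2.2500, -1.1973, 1.7234]  P^+=[0.2674 0.0460 0.0444; 0.0460 0.1822 0.0305; 0.0444 0.0305 1.1109]
step 2: x^-=[-2.5180, -0.6625, 1.4726]  P^-=[0.5610 0.0216 0.0481; 0.0216 0.4616 0.1410; 0.0481 0.1410 1.3723]  S=[0.8853 -0.0139; -0.0139 0.7587]  K=[0.6276 0.1132; -0.1153 0.6072; -0.0186 0.1738]  nu=[4.4519, 3.5290]  x^+=[0.6755, 0.9673, 2.0033]  P^+=[0.2046 0.0386 0.0450; 0.0386 0.1681 0.0586; 0.0450 0.0586 1.3490]
step 3: x^-=[0.5509, 0.9433, 1.8422]  P^-=[0.4809 0.0178 0.0252; 0.0178 0.4597 0.1856; 0.0252 0.1856 1.5742]  S=[0.8086 -0.0255; -0.0255 0.7545]  K=[0.5912 0.1070; -0.1227 0.6051; -0.0649 0.2263]  nu=[-0.4599, -0.8000]  x^+=[0.1934, 0.5157, 1.6910]  P^+=[0.1928 0.0364 0.0412; 0.0364 0.1675 0.0742; 0.0412 0.0742 1.5314]
step 4: x^-=[0.0708, 0.5752, 1.5444]  P^-=[0.4670 0.0145 0.0093; 0.0145 0.4639 0.2144; 0.0093 0.2144 1.7301]  S=[0.7979 -0.0316; -0.0316 0.7573]  K=[0.5840 0.1050; -0.1260 0.6064; -0.0968 0.2575]  nu=[0.4012, -1.8368]  x^+=[0.1122, -0.5892, 1.0326]  P^+=[0.1903 0.0358 0.0383; 0.0358 0.1679 0.0836; 0.0383 0.0836 1.6708]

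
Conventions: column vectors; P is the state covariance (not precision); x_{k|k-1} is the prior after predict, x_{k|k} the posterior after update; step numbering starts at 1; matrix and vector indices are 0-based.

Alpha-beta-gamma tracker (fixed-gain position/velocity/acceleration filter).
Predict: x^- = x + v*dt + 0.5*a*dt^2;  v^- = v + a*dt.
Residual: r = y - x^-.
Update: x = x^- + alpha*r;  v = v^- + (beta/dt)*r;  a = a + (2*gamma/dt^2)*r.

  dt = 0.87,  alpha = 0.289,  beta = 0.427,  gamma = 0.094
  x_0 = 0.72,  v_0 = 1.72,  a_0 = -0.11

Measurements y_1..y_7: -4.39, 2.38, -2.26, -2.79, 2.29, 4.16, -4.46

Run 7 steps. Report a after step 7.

step 1: x_pred=2.1748  r=-6.5648  x^+=0.2776  v^+=-1.5977  a^+=-1.7406
step 2: x_pred=-1.7712  r=4.1512  x^+=-0.5715  v^+=-1.0746  a^+=-0.7095
step 3: x_pred=-1.7749  r=-0.4851  x^+=-1.9151  v^+=-1.9299  a^+=-0.8300
step 4: x_pred=-3.9082  r=1.1182  x^+=-3.5851  v^+=-2.1032  a^+=-0.5522
step 5: x_pred=-5.6238  r=7.9138  x^+=-3.3367  v^+=1.3005  a^+=1.4134
step 6: x_pred=-1.6704  r=5.8304  x^+=0.0146  v^+=5.3918  a^+=2.8616
step 7: x_pred=5.7884  r=-10.2484  x^+=2.8266  v^+=2.8514  a^+=0.3161

a_post = 0.3161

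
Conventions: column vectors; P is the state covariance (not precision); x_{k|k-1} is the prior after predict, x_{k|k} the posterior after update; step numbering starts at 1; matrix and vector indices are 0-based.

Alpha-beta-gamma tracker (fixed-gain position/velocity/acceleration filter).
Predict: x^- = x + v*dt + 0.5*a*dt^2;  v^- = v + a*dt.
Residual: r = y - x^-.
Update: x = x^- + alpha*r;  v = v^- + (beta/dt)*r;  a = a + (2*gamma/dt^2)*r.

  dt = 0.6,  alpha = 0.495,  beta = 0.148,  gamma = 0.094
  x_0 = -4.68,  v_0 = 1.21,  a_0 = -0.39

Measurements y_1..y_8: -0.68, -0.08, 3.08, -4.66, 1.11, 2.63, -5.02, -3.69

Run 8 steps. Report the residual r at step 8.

resid = 0.9637

step 1: x_pred=-4.0242  r=3.3442  x^+=-2.3688  v^+=1.8009  a^+=1.3564
step 2: x_pred=-1.0441  r=0.9641  x^+=-0.5669  v^+=2.8526  a^+=1.8599
step 3: x_pred=1.4794  r=1.6006  x^+=2.2717  v^+=4.3633  a^+=2.6958
step 4: x_pred=5.3749  r=-10.0349  x^+=0.4076  v^+=3.5055  a^+=-2.5447
step 5: x_pred=2.0529  r=-0.9429  x^+=1.5862  v^+=1.7461  a^+=-3.0371
step 6: x_pred=2.0871  r=0.5429  x^+=2.3558  v^+=0.0577  a^+=-2.7536
step 7: x_pred=1.8948  r=-6.9148  x^+=-1.5280  v^+=-3.3001  a^+=-6.3647
step 8: x_pred=-4.6537  r=0.9637  x^+=-4.1767  v^+=-6.8812  a^+=-5.8614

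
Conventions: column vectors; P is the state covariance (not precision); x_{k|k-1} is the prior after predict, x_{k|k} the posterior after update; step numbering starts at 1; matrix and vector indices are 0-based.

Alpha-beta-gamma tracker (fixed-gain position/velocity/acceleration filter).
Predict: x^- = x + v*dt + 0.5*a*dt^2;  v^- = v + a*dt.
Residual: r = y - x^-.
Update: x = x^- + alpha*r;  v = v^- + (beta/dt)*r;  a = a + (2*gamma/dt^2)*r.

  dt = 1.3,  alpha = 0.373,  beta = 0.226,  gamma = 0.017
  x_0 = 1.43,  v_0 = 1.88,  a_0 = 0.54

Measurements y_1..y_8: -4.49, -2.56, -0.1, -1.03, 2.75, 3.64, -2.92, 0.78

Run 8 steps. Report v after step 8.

v_post = -0.1782

step 1: x_pred=4.3303  r=-8.8203  x^+=1.0403  v^+=1.0486  a^+=0.3626
step 2: x_pred=2.7099  r=-5.2699  x^+=0.7442  v^+=0.6038  a^+=0.2565
step 3: x_pred=1.7459  r=-1.8459  x^+=1.0574  v^+=0.6164  a^+=0.2194
step 4: x_pred=2.0441  r=-3.0741  x^+=0.8974  v^+=0.3672  a^+=0.1575
step 5: x_pred=1.5079  r=1.2421  x^+=1.9712  v^+=0.7879  a^+=0.1825
step 6: x_pred=3.1497  r=0.4903  x^+=3.3326  v^+=1.1104  a^+=0.1924
step 7: x_pred=4.9388  r=-7.8588  x^+=2.0074  v^+=-0.0056  a^+=0.0343
step 8: x_pred=2.0291  r=-1.2491  x^+=1.5632  v^+=-0.1782  a^+=0.0092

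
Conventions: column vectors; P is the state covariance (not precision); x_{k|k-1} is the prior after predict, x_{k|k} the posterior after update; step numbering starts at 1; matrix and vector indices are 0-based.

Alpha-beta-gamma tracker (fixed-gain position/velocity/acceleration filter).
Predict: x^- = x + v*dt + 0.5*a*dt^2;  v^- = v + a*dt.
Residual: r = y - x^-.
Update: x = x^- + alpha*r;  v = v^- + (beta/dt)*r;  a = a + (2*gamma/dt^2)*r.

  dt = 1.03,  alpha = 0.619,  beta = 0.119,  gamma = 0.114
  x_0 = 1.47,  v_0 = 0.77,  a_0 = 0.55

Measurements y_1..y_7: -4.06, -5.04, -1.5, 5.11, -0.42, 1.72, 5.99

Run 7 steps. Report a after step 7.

a_post = 2.1942

step 1: x_pred=2.5548  r=-6.6148  x^+=-1.5397  v^+=0.5723  a^+=-0.8716
step 2: x_pred=-1.4127  r=-3.6273  x^+=-3.6580  v^+=-0.7446  a^+=-1.6512
step 3: x_pred=-5.3008  r=3.8008  x^+=-2.9481  v^+=-2.0062  a^+=-0.8343
step 4: x_pred=-5.4570  r=10.5670  x^+=1.0840  v^+=-1.6447  a^+=1.4366
step 5: x_pred=0.1520  r=-0.5720  x^+=-0.2021  v^+=-0.2310  a^+=1.3137
step 6: x_pred=0.2568  r=1.4632  x^+=1.1625  v^+=1.2911  a^+=1.6282
step 7: x_pred=3.3561  r=2.6339  x^+=4.9865  v^+=3.2724  a^+=2.1942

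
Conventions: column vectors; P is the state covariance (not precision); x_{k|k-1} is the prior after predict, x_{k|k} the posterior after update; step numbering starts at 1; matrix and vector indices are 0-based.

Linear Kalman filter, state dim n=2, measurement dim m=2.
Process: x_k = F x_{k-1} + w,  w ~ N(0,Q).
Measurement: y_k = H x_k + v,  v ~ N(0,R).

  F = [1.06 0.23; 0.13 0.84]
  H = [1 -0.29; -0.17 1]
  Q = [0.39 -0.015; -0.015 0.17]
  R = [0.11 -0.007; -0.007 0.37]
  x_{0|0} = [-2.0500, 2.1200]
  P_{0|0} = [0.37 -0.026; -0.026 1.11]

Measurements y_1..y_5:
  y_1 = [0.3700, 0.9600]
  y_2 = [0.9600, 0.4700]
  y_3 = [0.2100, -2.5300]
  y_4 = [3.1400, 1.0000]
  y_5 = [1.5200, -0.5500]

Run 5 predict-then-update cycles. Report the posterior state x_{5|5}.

x_post = [1.8240, 0.2553]

step 1: x^-=[-1.6854, 1.5143]  P^-=[0.8518 0.2265; 0.2265 0.9538]  S=[0.9106 -0.1907; -0.1907 1.2714]  K=[0.9051 0.2000; 0.0989 0.7347]  nu=[2.4945, -0.8408]  x^+=[0.4043, 1.1432]  P^+=[0.1239 0.0887; 0.0887 0.2862]
step 2: x^-=[0.6915, 1.0128]  P^-=[0.5876 0.1390; 0.1390 0.3935]  S=[0.6501 -0.0751; -0.0751 0.7332]  K=[0.8582 0.1413; 0.0978 0.5144]  nu=[0.5622, -0.4253]  x^+=[1.1139, 0.8490]  P^+=[0.1124 0.0654; 0.0654 0.2008]
step 3: x^-=[1.3760, 0.8580]  P^-=[0.5588 0.0994; 0.0994 0.3278]  S=[0.6387 -0.0927; -0.0927 0.6802]  K=[0.8475 0.1221; 0.0747 0.4673]  nu=[-0.9172, -3.1541]  x^+=[0.2137, -0.6845]  P^+=[0.1091 0.0578; 0.0578 0.1822]
step 4: x^-=[0.0691, -0.5472]  P^-=[0.5504 0.0884; 0.0884 0.3130]  S=[0.6355 -0.0986; -0.0986 0.6689]  K=[0.8439 0.1167; 0.0669 0.4554]  nu=[2.9122, 1.5589]  x^+=[2.7087, 0.3576]  P^+=[0.1082 0.0556; 0.0556 0.1775]
step 5: x^-=[2.9534, 0.6525]  P^-=[0.5480 0.0854; 0.0854 0.3092]  S=[0.6345 -0.1002; -0.1002 0.6660]  K=[0.8429 0.1152; 0.0647 0.4522]  nu=[-1.2442, -0.7005]  x^+=[1.8240, 0.2553]  P^+=[0.1079 0.0551; 0.0551 0.1762]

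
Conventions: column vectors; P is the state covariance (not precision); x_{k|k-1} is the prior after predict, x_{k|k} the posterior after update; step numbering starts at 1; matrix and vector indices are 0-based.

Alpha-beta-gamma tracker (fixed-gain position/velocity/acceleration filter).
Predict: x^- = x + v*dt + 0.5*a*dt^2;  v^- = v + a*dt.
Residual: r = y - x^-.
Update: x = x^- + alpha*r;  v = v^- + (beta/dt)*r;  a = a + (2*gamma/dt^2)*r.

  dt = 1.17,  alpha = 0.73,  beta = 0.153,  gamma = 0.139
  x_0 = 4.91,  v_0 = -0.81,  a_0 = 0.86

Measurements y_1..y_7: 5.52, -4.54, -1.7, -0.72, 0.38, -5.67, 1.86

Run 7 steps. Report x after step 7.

x_post = -0.4844

step 1: x_pred=4.5509  r=0.9691  x^+=5.2584  v^+=0.3229  a^+=1.0568
step 2: x_pred=6.3595  r=-10.8995  x^+=-1.5971  v^+=0.1341  a^+=-1.1567
step 3: x_pred=-2.2320  r=0.5320  x^+=-1.8436  v^+=-1.1497  a^+=-1.0487
step 4: x_pred=-3.9065  r=3.1865  x^+=-1.5804  v^+=-1.9599  a^+=-0.4015
step 5: x_pred=-4.1483  r=4.5283  x^+=-0.8426  v^+=-1.8376  a^+=0.5181
step 6: x_pred=-2.6380  r=-3.0320  x^+=-4.8514  v^+=-1.6279  a^+=-0.0977
step 7: x_pred=-6.8228  r=8.6828  x^+=-0.4844  v^+=-0.6067  a^+=1.6657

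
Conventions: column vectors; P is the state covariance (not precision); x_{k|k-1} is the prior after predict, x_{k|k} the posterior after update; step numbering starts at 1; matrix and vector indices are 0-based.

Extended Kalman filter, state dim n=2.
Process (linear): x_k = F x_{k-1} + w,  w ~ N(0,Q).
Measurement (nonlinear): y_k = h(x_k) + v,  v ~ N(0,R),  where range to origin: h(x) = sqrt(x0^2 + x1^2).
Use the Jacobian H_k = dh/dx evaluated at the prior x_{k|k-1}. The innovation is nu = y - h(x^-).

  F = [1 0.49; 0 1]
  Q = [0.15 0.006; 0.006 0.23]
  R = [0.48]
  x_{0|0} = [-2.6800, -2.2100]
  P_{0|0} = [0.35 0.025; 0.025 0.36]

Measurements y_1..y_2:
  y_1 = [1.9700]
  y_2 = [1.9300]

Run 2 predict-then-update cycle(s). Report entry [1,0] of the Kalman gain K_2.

step 1: x^-=[-3.7629, -2.2100]  P^-=[0.6109 0.2074; 0.2074 0.5900]  H_jac=[-0.8623 -0.5064]  S=[1.2667]  K=[-0.4988; -0.3771]  nu=[-2.3939]  x^+=[-2.5688, -1.3073]  P^+=[0.2958 -0.0308; -0.0308 0.4099]
step 2: x^-=[-3.2094, -1.3073]  P^-=[0.5140 0.1760; 0.1760 0.6399]  H_jac=[-0.9261 -0.3772]  S=[1.1349]  K=[-0.4779; -0.3563]  nu=[-1.5355]  x^+=[-2.4756, -0.7602]  P^+=[0.2547 -0.0173; -0.0173 0.4958]

K[1,0] = -0.3563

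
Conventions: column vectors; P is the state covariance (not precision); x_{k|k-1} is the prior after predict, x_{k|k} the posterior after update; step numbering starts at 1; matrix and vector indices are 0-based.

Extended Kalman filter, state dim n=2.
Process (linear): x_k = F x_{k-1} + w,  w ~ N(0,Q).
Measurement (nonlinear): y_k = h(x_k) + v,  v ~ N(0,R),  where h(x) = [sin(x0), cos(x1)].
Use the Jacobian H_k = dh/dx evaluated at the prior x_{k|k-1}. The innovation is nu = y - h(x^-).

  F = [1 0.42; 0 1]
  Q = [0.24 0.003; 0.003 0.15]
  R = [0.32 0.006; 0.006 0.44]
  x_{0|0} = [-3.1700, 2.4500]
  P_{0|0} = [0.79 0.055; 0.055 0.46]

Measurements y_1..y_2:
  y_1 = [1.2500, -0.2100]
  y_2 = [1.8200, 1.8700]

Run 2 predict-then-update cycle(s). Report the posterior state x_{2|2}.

x_post = [-4.6940, 0.5847]

step 1: x^-=[-2.1410, 2.4500]  P^-=[1.1573 0.2512; 0.2512 0.6100]  H_jac=[-0.5398 0.0000; 0.0000 -0.6378]  S=[0.6572 0.0925; 0.0925 0.6881]  K=[-0.9355 -0.1071; -0.1292 -0.5480]  nu=[2.0918, 0.5602]  x^+=[-4.1578, 1.8727]  P^+=[0.5558 0.0827; 0.0827 0.3793]
step 2: x^-=[-3.3713, 1.8727]  P^-=[0.9321 0.2450; 0.2450 0.5293]  H_jac=[-0.9737 0.0000; 0.0000 -0.9548]  S=[1.2038 0.2338; 0.2338 0.9225]  K=[-0.7412 -0.0657; -0.0965 -0.5233]  nu=[1.5923, 2.1674]  x^+=[-4.6940, 0.5847]  P^+=[0.2440 0.0350; 0.0350 0.2418]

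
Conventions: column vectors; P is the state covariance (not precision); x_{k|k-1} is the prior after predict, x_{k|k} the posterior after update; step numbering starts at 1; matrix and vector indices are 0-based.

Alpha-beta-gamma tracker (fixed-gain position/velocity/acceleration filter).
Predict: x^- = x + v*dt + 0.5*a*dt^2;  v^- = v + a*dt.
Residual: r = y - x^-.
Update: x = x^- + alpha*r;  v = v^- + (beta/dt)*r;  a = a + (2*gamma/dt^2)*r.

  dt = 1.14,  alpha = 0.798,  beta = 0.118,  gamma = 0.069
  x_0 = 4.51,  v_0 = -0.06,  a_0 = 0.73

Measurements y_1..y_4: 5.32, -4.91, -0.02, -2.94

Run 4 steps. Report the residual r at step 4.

resid = -2.5619

step 1: x_pred=4.9160  r=0.4040  x^+=5.2384  v^+=0.8140  a^+=0.7729
step 2: x_pred=6.6686  r=-11.5786  x^+=-2.5711  v^+=0.4966  a^+=-0.4566
step 3: x_pred=-2.3016  r=2.2816  x^+=-0.4809  v^+=0.2123  a^+=-0.2143
step 4: x_pred=-0.3781  r=-2.5619  x^+=-2.4225  v^+=-0.2972  a^+=-0.4863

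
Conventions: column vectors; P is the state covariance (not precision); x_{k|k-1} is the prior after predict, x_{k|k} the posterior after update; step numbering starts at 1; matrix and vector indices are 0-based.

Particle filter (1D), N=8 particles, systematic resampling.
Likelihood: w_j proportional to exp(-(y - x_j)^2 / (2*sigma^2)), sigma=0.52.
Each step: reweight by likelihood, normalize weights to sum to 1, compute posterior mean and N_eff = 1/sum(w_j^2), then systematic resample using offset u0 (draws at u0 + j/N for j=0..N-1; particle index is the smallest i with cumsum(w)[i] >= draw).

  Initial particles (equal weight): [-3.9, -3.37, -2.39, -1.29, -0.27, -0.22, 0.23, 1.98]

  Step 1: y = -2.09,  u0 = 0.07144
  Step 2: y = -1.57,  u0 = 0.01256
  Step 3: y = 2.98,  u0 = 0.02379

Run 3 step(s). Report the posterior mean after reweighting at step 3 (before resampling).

post_mean = -1.2900

step 1: w=[0.0019, 0.0400, 0.7013, 0.2536, 0.0018, 0.0013, 0.0000, 0.0000]  mean=-2.1464  Neff=1.7931  idx=[2, 2, 2, 2, 2, 2, 3, 3]
step 2: w=[0.0833, 0.0833, 0.0833, 0.0833, 0.0833, 0.0833, 0.2500, 0.2500]  mean=-1.8401  Neff=6.0007  idx=[0, 1, 3, 4, 6, 6, 7, 7]
step 3: w=[0.0000, 0.0000, 0.0000, 0.0000, 0.2500, 0.2500, 0.2500, 0.2500]  mean=-1.2900  Neff=4.0000  idx=[4, 4, 5, 5, 6, 6, 7, 7]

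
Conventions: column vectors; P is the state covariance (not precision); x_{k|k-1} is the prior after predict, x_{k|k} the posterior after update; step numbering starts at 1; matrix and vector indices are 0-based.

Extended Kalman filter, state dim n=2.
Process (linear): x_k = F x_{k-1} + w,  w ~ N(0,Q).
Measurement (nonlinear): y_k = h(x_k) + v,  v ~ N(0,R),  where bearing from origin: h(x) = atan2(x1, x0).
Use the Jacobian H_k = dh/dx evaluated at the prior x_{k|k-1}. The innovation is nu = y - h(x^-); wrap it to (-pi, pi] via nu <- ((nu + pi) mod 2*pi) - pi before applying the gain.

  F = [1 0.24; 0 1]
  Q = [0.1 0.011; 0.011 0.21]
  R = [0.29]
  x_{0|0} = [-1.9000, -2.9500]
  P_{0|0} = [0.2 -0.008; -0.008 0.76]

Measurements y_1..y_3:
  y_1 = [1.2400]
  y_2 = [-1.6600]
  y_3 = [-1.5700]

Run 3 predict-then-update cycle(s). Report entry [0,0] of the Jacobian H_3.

step 1: x^-=[-2.6080, -2.9500]  P^-=[0.3399 0.1854; 0.1854 0.9700]  H_jac=[0.1903 -0.1682]  S=[0.3179]  K=[0.1054; -0.4023]  nu=[-2.7484]  x^+=[-2.8976, -1.8443]  P^+=[0.3364 0.1989; 0.1989 0.9185]
step 2: x^-=[-3.3402, -1.8443]  P^-=[0.5848 0.4303; 0.4303 1.1285]  H_jac=[0.1267 -0.2294]  S=[0.3338]  K=[-0.0739; -0.6124]  nu=[0.9771]  x^+=[-3.4124, -2.4427]  P^+=[0.5830 0.4152; 0.4152 1.0034]
step 3: x^-=[-3.9986, -2.4427]  P^-=[0.9401 0.6670; 0.6670 1.2134]  H_jac=[0.1113 -0.1821]  S=[0.3149]  K=[-0.0537; -0.4662]  nu=[1.0232]  x^+=[-4.0535, -2.9196]  P^+=[0.9392 0.6592; 0.6592 1.1449]

H_jac[0,0] = 0.1113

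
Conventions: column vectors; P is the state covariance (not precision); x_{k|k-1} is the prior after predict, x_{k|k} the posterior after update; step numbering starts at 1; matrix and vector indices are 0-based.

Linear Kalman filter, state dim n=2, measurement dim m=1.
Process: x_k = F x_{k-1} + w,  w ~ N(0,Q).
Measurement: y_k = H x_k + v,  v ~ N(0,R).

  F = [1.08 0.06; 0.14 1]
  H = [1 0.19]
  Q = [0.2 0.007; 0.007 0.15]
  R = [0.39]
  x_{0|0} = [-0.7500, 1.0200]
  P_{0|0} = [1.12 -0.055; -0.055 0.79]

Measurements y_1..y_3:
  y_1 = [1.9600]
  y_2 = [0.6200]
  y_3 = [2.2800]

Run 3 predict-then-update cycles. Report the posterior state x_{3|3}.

x_post = [1.4933, 1.6598]

step 1: x^-=[-0.7488, 0.9150]  P^-=[1.5021 0.1639; 0.1639 0.9466]  S=[1.9885]  K=[0.7710; 0.1729]  nu=[2.5350]  x^+=[1.2057, 1.3532]  P^+=[0.3199 -0.1011; -0.1011 0.8871]
step 2: x^-=[1.3834, 1.5220]  P^-=[0.5632 -0.0015; -0.0015 1.0151]  S=[0.9893]  K=[0.5690; 0.1934]  nu=[-1.0526]  x^+=[0.7844, 1.3184]  P^+=[0.2429 -0.1104; -0.1104 0.9781]
step 3: x^-=[0.9263, 1.4282]  P^-=[0.4725 -0.0177; -0.0177 1.1019]  S=[0.8956]  K=[0.5239; 0.2140]  nu=[1.0823]  x^+=[1.4933, 1.6598]  P^+=[0.2268 -0.1181; -0.1181 1.0609]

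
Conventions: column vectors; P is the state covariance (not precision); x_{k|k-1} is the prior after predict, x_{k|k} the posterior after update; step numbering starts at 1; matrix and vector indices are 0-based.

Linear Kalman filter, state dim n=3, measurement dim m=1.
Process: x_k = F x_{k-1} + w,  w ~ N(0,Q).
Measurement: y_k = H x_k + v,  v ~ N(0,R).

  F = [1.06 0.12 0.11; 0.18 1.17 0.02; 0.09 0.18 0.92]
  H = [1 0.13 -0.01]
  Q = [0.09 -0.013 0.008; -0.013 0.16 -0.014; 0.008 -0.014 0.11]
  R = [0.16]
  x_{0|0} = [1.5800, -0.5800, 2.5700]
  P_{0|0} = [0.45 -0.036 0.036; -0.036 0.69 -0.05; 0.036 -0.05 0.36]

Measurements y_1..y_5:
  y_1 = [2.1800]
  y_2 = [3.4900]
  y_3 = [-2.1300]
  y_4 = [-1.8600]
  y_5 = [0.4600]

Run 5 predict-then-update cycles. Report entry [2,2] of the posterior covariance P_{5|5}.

step 1: x^-=[1.8879, -0.3428, 2.4022]  P^-=[0.6078 0.1200 0.1240; 0.1200 1.1020 0.0923; 0.1240 0.0923 0.4289]  S=[0.8150]  K=[0.7634; 0.3219; 0.1616]  nu=[0.3607]  x^+=[2.1633, -0.2267, 2.4605]  P^+=[0.1328 -0.0803 0.0234; -0.0803 1.0176 0.0499; 0.0234 0.0499 0.4077]
step 2: x^-=[2.5365, 0.1734, 2.4175]  P^-=[0.2452 0.0623 0.0973; 0.0623 1.5261 0.2567; 0.0973 0.2567 0.5069]  S=[0.4446]  K=[0.5675; 0.5806; 0.2825]  nu=[0.9551]  x^+=[3.0785, 0.7279, 2.6874]  P^+=[0.1020 -0.0842 0.0260; -0.0842 1.3762 0.1838; 0.0260 0.1838 0.4714]
step 3: x^-=[3.6462, 1.4595, 2.8805]  P^-=[0.2196 0.1197 0.1278; 0.1197 2.0207 0.4774; 0.1278 0.4774 0.6169]  S=[0.4412]  K=[0.5302; 0.8559; 0.4163]  nu=[-5.9371]  x^+=[0.4982, -3.6220, 0.4088]  P^+=[0.0956 -0.0805 0.0304; -0.0805 1.6976 0.3202; 0.0304 0.3202 0.5404]
step 4: x^-=[0.1384, -4.1399, -0.2310]  P^-=[0.2235 0.1864 0.1639; 0.1864 2.4684 0.6948; 0.1639 0.6948 0.7317]  S=[0.4686]  K=[0.5251; 1.0676; 0.5268]  nu=[-1.4625]  x^+=[-0.6295, -5.7014, -1.0015]  P^+=[0.0943 -0.0763 0.0342; -0.0763 1.9342 0.4313; 0.0342 0.4313 0.6016]
step 5: x^-=[-1.4616, -6.8039, -2.0043]  P^-=[0.2310 0.2395 0.1942; 0.2395 2.7994 0.8669; 0.1942 0.8669 0.8287]  S=[0.4945]  K=[0.5262; 1.2027; 0.6037]  nu=[2.7860]  x^+=[0.0043, -3.4532, -0.3222]  P^+=[0.0941 -0.0734 0.0371; -0.0734 2.0840 0.5079; 0.0371 0.5079 0.6484]

P_post[2,2] = 0.6484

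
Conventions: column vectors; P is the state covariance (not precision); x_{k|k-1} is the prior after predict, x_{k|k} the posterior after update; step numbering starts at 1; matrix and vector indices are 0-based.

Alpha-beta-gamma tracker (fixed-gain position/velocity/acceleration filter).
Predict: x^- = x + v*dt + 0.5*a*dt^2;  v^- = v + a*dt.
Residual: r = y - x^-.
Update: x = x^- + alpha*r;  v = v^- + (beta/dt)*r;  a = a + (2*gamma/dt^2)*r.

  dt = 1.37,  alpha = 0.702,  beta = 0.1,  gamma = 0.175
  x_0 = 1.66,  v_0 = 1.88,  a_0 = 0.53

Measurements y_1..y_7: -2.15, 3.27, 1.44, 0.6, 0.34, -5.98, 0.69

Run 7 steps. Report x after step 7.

step 1: x_pred=4.7330  r=-6.8830  x^+=-0.0989  v^+=2.1037  a^+=-0.7535
step 2: x_pred=2.0760  r=1.1940  x^+=2.9142  v^+=1.1585  a^+=-0.5309
step 3: x_pred=4.0032  r=-2.5632  x^+=2.2038  v^+=0.2441  a^+=-1.0088
step 4: x_pred=1.5915  r=-0.9915  x^+=0.8955  v^+=-1.2104  a^+=-1.1937
step 5: x_pred=-1.8830  r=2.2230  x^+=-0.3225  v^+=-2.6835  a^+=-0.7792
step 6: x_pred=-4.7302  r=-1.2498  x^+=-5.6075  v^+=-3.8423  a^+=-1.0123
step 7: x_pred=-11.8214  r=12.5114  x^+=-3.0384  v^+=-4.3159  a^+=1.3208

x_post = -3.0384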